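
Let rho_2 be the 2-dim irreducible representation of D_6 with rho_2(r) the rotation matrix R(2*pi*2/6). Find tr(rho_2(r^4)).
chi_{rho_2}(r^4) = 2*cos(2*pi*2*4/6) = -1

Explanation: rho_2(r^4) is rotation by angle 2*pi*2*4/6, whose trace is 2*cos(2*pi*2*4/6) = -1.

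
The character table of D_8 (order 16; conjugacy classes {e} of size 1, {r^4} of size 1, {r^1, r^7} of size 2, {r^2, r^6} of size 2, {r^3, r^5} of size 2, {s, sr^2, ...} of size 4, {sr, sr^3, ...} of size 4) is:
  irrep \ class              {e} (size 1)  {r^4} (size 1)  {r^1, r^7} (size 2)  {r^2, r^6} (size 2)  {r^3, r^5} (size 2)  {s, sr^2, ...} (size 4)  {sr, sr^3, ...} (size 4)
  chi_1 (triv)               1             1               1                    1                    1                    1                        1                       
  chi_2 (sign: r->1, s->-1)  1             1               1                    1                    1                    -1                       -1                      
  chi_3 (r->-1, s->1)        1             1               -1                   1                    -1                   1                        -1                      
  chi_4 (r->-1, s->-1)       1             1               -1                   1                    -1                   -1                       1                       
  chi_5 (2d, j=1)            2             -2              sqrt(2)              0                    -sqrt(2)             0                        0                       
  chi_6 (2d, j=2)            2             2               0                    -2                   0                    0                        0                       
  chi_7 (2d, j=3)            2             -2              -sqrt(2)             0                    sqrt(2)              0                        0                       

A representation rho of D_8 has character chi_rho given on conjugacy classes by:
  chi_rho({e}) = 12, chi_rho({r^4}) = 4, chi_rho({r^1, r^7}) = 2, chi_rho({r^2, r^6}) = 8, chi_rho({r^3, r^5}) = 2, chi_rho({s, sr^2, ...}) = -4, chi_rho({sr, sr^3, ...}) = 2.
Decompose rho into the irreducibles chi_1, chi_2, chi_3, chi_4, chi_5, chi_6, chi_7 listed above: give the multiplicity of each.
Multiplicities: chi_1: 2, chi_2: 3, chi_3: 0, chi_4: 3, chi_5: 1, chi_6: 0, chi_7: 1.

Why: Use <chi_rho, chi> = (1/|G|) sum_C |C| * chi_rho(C) * conj(chi(C)) with |G| = 16 for each irreducible chi in the table:
  <chi_rho, chi_1> = (1/16)[1*(12)*conj(1) + 1*(4)*conj(1) + 2*(2)*conj(1) + 2*(8)*conj(1) + 2*(2)*conj(1) + 4*(-4)*conj(1) + 4*(2)*conj(1)]
      = (1/16)[(12) + (4) + (4) + (16) + (4) + (-16) + (8)] = 32/16 = 2
  <chi_rho, chi_2> = (1/16)[1*(12)*conj(1) + 1*(4)*conj(1) + 2*(2)*conj(1) + 2*(8)*conj(1) + 2*(2)*conj(1) + 4*(-4)*conj(-1) + 4*(2)*conj(-1)]
      = (1/16)[(12) + (4) + (4) + (16) + (4) + (16) + (-8)] = 48/16 = 3
  <chi_rho, chi_3> = (1/16)[1*(12)*conj(1) + 1*(4)*conj(1) + 2*(2)*conj(-1) + 2*(8)*conj(1) + 2*(2)*conj(-1) + 4*(-4)*conj(1) + 4*(2)*conj(-1)]
      = (1/16)[(12) + (4) + (-4) + (16) + (-4) + (-16) + (-8)] = 0/16 = 0
  <chi_rho, chi_4> = (1/16)[1*(12)*conj(1) + 1*(4)*conj(1) + 2*(2)*conj(-1) + 2*(8)*conj(1) + 2*(2)*conj(-1) + 4*(-4)*conj(-1) + 4*(2)*conj(1)]
      = (1/16)[(12) + (4) + (-4) + (16) + (-4) + (16) + (8)] = 48/16 = 3
  <chi_rho, chi_5> = (1/16)[1*(12)*conj(2) + 1*(4)*conj(-2) + 2*(2)*conj(sqrt(2)) + 2*(8)*conj(0) + 2*(2)*conj(-sqrt(2)) + 4*(-4)*conj(0) + 4*(2)*conj(0)]
      = (1/16)[(24) + (-8) + (4*sqrt(2)) + (0) + (-4*sqrt(2)) + (0) + (0)] = 16/16 = 1
  <chi_rho, chi_6> = (1/16)[1*(12)*conj(2) + 1*(4)*conj(2) + 2*(2)*conj(0) + 2*(8)*conj(-2) + 2*(2)*conj(0) + 4*(-4)*conj(0) + 4*(2)*conj(0)]
      = (1/16)[(24) + (8) + (0) + (-32) + (0) + (0) + (0)] = 0/16 = 0
  <chi_rho, chi_7> = (1/16)[1*(12)*conj(2) + 1*(4)*conj(-2) + 2*(2)*conj(-sqrt(2)) + 2*(8)*conj(0) + 2*(2)*conj(sqrt(2)) + 4*(-4)*conj(0) + 4*(2)*conj(0)]
      = (1/16)[(24) + (-8) + (-4*sqrt(2)) + (0) + (4*sqrt(2)) + (0) + (0)] = 16/16 = 1
Dimension check: dim(rho) = sum (mult * dim) = 2*1 + 3*1 + 0*1 + 3*1 + 1*2 + 0*2 + 1*2 = 12 = chi_rho(e) = 12.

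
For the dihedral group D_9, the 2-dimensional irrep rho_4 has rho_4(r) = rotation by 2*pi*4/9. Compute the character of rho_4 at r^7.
chi_{rho_4}(r^7) = 2*cos(2*pi*4*7/9) = 2*cos(56*pi/9)

Reasoning: rho_4(r^7) is rotation by angle 2*pi*4*7/9, whose trace is 2*cos(2*pi*4*7/9) = 2*cos(56*pi/9).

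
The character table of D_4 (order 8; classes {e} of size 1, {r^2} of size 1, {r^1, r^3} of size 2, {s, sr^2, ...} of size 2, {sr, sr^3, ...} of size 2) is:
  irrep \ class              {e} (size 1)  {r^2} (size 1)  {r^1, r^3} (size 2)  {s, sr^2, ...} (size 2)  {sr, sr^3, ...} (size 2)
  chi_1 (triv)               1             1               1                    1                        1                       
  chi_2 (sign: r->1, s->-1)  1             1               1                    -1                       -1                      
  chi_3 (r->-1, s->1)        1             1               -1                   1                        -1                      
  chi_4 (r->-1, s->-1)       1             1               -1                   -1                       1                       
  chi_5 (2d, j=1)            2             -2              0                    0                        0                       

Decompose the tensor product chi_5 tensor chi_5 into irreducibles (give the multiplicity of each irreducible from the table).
chi_5 tensor chi_5 = chi_1 + chi_2 + chi_3 + chi_4 (all other irreducibles have multiplicity 0).

Proof sketch: The character of a tensor product is the pointwise product (chi_5 * chi_5)(C) = chi_5(C) * chi_5(C):
  {e}: (2)*(2), {r^2}: (-2)*(-2), {r^1, r^3}: (0)*(0), {s, sr^2, ...}: (0)*(0), {sr, sr^3, ...}: (0)*(0)
so (chi_5 * chi_5) takes values
  {e} -> 4, {r^2} -> 4, {r^1, r^3} -> 0, {s, sr^2, ...} -> 0, {sr, sr^3, ...} -> 0.
Now take the inner product of this character with each irreducible chi from the table, <chi_5*chi_5, chi> = (1/8) sum_C |C| (chi_5*chi_5)(C) conj(chi(C)):
  <chi_5*chi_5, chi_1> = (1/8)[1*(4)*conj(1) + 1*(4)*conj(1) + 2*(0)*conj(1) + 2*(0)*conj(1) + 2*(0)*conj(1)]
      = (1/8)[(4) + (4) + (0) + (0) + (0)] = 8/8 = 1
  <chi_5*chi_5, chi_2> = (1/8)[1*(4)*conj(1) + 1*(4)*conj(1) + 2*(0)*conj(1) + 2*(0)*conj(-1) + 2*(0)*conj(-1)]
      = (1/8)[(4) + (4) + (0) + (0) + (0)] = 8/8 = 1
  <chi_5*chi_5, chi_3> = (1/8)[1*(4)*conj(1) + 1*(4)*conj(1) + 2*(0)*conj(-1) + 2*(0)*conj(1) + 2*(0)*conj(-1)]
      = (1/8)[(4) + (4) + (0) + (0) + (0)] = 8/8 = 1
  <chi_5*chi_5, chi_4> = (1/8)[1*(4)*conj(1) + 1*(4)*conj(1) + 2*(0)*conj(-1) + 2*(0)*conj(-1) + 2*(0)*conj(1)]
      = (1/8)[(4) + (4) + (0) + (0) + (0)] = 8/8 = 1
  <chi_5*chi_5, chi_5> = (1/8)[1*(4)*conj(2) + 1*(4)*conj(-2) + 2*(0)*conj(0) + 2*(0)*conj(0) + 2*(0)*conj(0)]
      = (1/8)[(8) + (-8) + (0) + (0) + (0)] = 0/8 = 0
Hence the multiplicities are chi_1: 1, chi_2: 1, chi_3: 1, chi_4: 1. Dimension check: dim(chi_5)*dim(chi_5) = 2*2 = 4 and sum (mult * dim) = 1*1 + 1*1 + 1*1 + 1*1 = 4.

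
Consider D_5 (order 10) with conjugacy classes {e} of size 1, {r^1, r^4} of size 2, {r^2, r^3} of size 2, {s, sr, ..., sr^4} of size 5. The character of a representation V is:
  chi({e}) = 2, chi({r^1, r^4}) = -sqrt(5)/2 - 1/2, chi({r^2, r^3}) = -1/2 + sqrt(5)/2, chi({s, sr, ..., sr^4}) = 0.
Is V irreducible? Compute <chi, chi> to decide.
Irreducible: <chi, chi> = 1.

Reasoning: <chi, chi> = (1/|G|) sum_C |C| * |chi(C)|^2 = (1/10)[1*|2|^2 + 2*|-sqrt(5)/2 - 1/2|^2 + 2*|-1/2 + sqrt(5)/2|^2 + 5*|0|^2]
  = (1/10)[(4) + (sqrt(5) + 3) + (3 - sqrt(5)) + (0)] = 10/10 = 1.
A character is irreducible iff <chi, chi> = 1, so this representation is irreducible.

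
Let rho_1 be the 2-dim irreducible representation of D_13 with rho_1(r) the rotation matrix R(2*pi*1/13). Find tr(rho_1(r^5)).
chi_{rho_1}(r^5) = 2*cos(2*pi*1*5/13) = -2*cos(3*pi/13)

Derivation: rho_1(r^5) is rotation by angle 2*pi*1*5/13, whose trace is 2*cos(2*pi*1*5/13) = -2*cos(3*pi/13).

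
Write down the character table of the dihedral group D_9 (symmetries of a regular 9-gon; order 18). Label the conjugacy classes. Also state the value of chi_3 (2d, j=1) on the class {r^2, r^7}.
Conjugacy classes: {e} of size 1, {r^1, r^8} of size 2, {r^2, r^7} of size 2, {r^3, r^6} of size 2, {r^4, r^5} of size 2, {s, sr, ..., sr^8} of size 9.
Character table:
  irrep \ class              {e} (size 1)  {r^1, r^8} (size 2)  {r^2, r^7} (size 2)  {r^3, r^6} (size 2)  {r^4, r^5} (size 2)  {s, sr, ..., sr^8} (size 9)
  chi_1 (triv)               1             1                    1                    1                    1                    1                          
  chi_2 (sign: r->1, s->-1)  1             1                    1                    1                    1                    -1                         
  chi_3 (2d, j=1)            2             2*cos(2*pi/9)        2*cos(4*pi/9)        -1                   -2*cos(pi/9)         0                          
  chi_4 (2d, j=2)            2             2*cos(4*pi/9)        -2*cos(pi/9)         -1                   2*cos(2*pi/9)        0                          
  chi_5 (2d, j=3)            2             -1                   -1                   2                    -1                   0                          
  chi_6 (2d, j=4)            2             -2*cos(pi/9)         2*cos(2*pi/9)        -1                   2*cos(4*pi/9)        0                          

Spot check: chi_3 (2d, j=1) on {r^2, r^7} = 2*cos(4*pi/9).

Argument: D_9 has order 2*9 = 18 with 6 conjugacy classes, hence 6 irreducibles. Sum of squared dims 1 + 1 + 4 + 4 + 4 + 4 = 18 = |G|. Linear characters come from the abelianisation; the 2-dimensional irreps have character r^k -> 2*cos(2*pi*j*k/9), reflections -> 0.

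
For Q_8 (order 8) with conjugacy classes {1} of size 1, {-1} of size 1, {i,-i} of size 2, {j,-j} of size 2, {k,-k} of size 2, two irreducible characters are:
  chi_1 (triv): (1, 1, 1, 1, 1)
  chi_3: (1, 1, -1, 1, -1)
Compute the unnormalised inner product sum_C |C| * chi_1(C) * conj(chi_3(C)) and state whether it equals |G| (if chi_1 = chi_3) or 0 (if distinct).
Sum = 0; so <chi_1, chi_3> = 0 (distinct irreducibles are orthogonal).

Justification: Compute term by term over conjugacy classes (|C| * chi_1(C) * conj(chi_3(C))):
  1*(1)*conj(1) + 1*(1)*conj(1) + 2*(1)*conj(-1) + 2*(1)*conj(1) + 2*(1)*conj(-1)
  = (1) + (1) + (-2) + (2) + (-2)
  = 0.
Dividing by |G| = 8 gives 0/8 = 0, matching the row-orthogonality relation <chi_1, chi_3> = [chi_1 = chi_3].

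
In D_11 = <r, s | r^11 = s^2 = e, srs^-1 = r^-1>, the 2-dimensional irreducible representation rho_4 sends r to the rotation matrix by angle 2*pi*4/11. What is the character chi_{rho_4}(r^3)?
chi_{rho_4}(r^3) = 2*cos(2*pi*4*3/11) = 2*cos(24*pi/11)

rho_4(r^3) is rotation by angle 2*pi*4*3/11, whose trace is 2*cos(2*pi*4*3/11) = 2*cos(24*pi/11).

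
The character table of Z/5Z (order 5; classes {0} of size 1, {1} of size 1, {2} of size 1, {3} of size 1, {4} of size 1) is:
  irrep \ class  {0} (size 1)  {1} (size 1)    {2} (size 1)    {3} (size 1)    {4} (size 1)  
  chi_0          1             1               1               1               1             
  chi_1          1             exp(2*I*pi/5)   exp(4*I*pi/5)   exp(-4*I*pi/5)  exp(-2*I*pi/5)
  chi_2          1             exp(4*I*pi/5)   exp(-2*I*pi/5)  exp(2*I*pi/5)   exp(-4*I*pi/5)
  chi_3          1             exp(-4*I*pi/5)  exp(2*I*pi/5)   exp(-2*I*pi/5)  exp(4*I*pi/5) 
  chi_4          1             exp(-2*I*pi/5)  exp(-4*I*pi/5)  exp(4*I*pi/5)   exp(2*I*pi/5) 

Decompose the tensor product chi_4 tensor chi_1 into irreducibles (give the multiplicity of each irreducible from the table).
chi_4 tensor chi_1 = chi_0 (all other irreducibles have multiplicity 0).

Solution. The character of a tensor product is the pointwise product (chi_4 * chi_1)(C) = chi_4(C) * chi_1(C):
  {0}: (1)*(1), {1}: (exp(-2*I*pi/5))*(exp(2*I*pi/5)), {2}: (exp(-4*I*pi/5))*(exp(4*I*pi/5)), {3}: (exp(4*I*pi/5))*(exp(-4*I*pi/5)), {4}: (exp(2*I*pi/5))*(exp(-2*I*pi/5))
so (chi_4 * chi_1) takes values
  {0} -> 1, {1} -> 1, {2} -> 1, {3} -> 1, {4} -> 1.
Now take the inner product of this character with each irreducible chi from the table, <chi_4*chi_1, chi> = (1/5) sum_C |C| (chi_4*chi_1)(C) conj(chi(C)):
  <chi_4*chi_1, chi_0> = (1/5)[1*(1)*conj(1) + 1*(1)*conj(1) + 1*(1)*conj(1) + 1*(1)*conj(1) + 1*(1)*conj(1)]
      = (1/5)[(1) + (1) + (1) + (1) + (1)] = 5/5 = 1
  <chi_4*chi_1, chi_1> = (1/5)[1*(1)*conj(1) + 1*(1)*conj(exp(2*I*pi/5)) + 1*(1)*conj(exp(4*I*pi/5)) + 1*(1)*conj(exp(-4*I*pi/5)) + 1*(1)*conj(exp(-2*I*pi/5))]
      = (1/5)[(1) + (exp(-2*I*pi/5)) + (exp(-4*I*pi/5)) + (exp(4*I*pi/5)) + (exp(2*I*pi/5))] = 0/5 = 0
  <chi_4*chi_1, chi_2> = (1/5)[1*(1)*conj(1) + 1*(1)*conj(exp(4*I*pi/5)) + 1*(1)*conj(exp(-2*I*pi/5)) + 1*(1)*conj(exp(2*I*pi/5)) + 1*(1)*conj(exp(-4*I*pi/5))]
      = (1/5)[(1) + (exp(-4*I*pi/5)) + (exp(2*I*pi/5)) + (exp(-2*I*pi/5)) + (exp(4*I*pi/5))] = 0/5 = 0
  <chi_4*chi_1, chi_3> = (1/5)[1*(1)*conj(1) + 1*(1)*conj(exp(-4*I*pi/5)) + 1*(1)*conj(exp(2*I*pi/5)) + 1*(1)*conj(exp(-2*I*pi/5)) + 1*(1)*conj(exp(4*I*pi/5))]
      = (1/5)[(1) + (exp(4*I*pi/5)) + (exp(-2*I*pi/5)) + (exp(2*I*pi/5)) + (exp(-4*I*pi/5))] = 0/5 = 0
  <chi_4*chi_1, chi_4> = (1/5)[1*(1)*conj(1) + 1*(1)*conj(exp(-2*I*pi/5)) + 1*(1)*conj(exp(-4*I*pi/5)) + 1*(1)*conj(exp(4*I*pi/5)) + 1*(1)*conj(exp(2*I*pi/5))]
      = (1/5)[(1) + (exp(2*I*pi/5)) + (exp(4*I*pi/5)) + (exp(-4*I*pi/5)) + (exp(-2*I*pi/5))] = 0/5 = 0
(Exp terms are combined using exp(i*s)*conj(exp(i*t)) = exp(i*(s-t)), and sums of them are collapsed using the identity that for every m > 1 the m distinct m-th roots of unity sum to 0, e.g. 1 + exp(2*I*pi/3) + exp(-2*I*pi/3) = 0.)
Hence the multiplicities are chi_0: 1. Dimension check: dim(chi_4)*dim(chi_1) = 1*1 = 1 and sum (mult * dim) = 1*1 = 1.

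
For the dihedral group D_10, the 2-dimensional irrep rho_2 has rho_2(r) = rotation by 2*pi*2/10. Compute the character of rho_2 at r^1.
chi_{rho_2}(r^1) = 2*cos(2*pi*2*1/10) = -1/2 + sqrt(5)/2

Details: rho_2(r^1) is rotation by angle 2*pi*2*1/10, whose trace is 2*cos(2*pi*2*1/10) = -1/2 + sqrt(5)/2.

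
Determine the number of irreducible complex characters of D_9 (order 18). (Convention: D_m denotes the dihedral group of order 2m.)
6

Proof sketch: The number of irreducible complex representations of a finite group equals its number of conjugacy classes. D_9 has 6 conjugacy classes ((n+3)/2 for n odd), so D_9 (order 18) has exactly 6 irreducible complex representations.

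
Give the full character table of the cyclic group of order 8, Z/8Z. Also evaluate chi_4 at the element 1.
Character table of Z/8Z (irreps indexed chi_0,...,chi_7 with chi_k(m) = zeta_8^(k*m), zeta_8 = exp(2*pi*i/8)):
  irrep \ class  {0} (size 1)  {1} (size 1)    {2} (size 1)  {3} (size 1)    {4} (size 1)  {5} (size 1)    {6} (size 1)  {7} (size 1)  
  chi_0          1             1               1             1               1             1               1             1             
  chi_1          1             exp(I*pi/4)     I             exp(3*I*pi/4)   -1            exp(-3*I*pi/4)  -I            exp(-I*pi/4)  
  chi_2          1             I               -1            -I              1             I               -1            -I            
  chi_3          1             exp(3*I*pi/4)   -I            exp(I*pi/4)     -1            exp(-I*pi/4)    I             exp(-3*I*pi/4)
  chi_4          1             -1              1             -1              1             -1              1             -1            
  chi_5          1             exp(-3*I*pi/4)  I             exp(-I*pi/4)    -1            exp(I*pi/4)     -I            exp(3*I*pi/4) 
  chi_6          1             -I              -1            I               1             -I              -1            I             
  chi_7          1             exp(-I*pi/4)    -I            exp(-3*I*pi/4)  -1            exp(3*I*pi/4)   I             exp(I*pi/4)   

Spot check: chi_4(1) = zeta_8^(4*1) = zeta_8^4 = -1.

Why: Z/8Z is abelian, so all 8 irreducible complex representations are 1-dimensional. They are given by chi_k(m) = zeta_8^(k*m) for k = 0,...,7. Row orthogonality: sum_m chi_k(m) conj(chi_l(m)) = 8 * [k = l].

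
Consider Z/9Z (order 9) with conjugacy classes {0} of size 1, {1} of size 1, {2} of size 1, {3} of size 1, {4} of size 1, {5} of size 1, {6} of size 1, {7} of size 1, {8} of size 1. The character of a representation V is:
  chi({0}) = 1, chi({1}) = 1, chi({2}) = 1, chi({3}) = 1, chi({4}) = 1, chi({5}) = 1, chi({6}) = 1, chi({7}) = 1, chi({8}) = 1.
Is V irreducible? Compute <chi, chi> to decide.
Irreducible: <chi, chi> = 1.

Details: <chi, chi> = (1/|G|) sum_C |C| * |chi(C)|^2 = (1/9)[1*|1|^2 + 1*|1|^2 + 1*|1|^2 + 1*|1|^2 + 1*|1|^2 + 1*|1|^2 + 1*|1|^2 + 1*|1|^2 + 1*|1|^2]
  = (1/9)[(1) + (1) + (1) + (1) + (1) + (1) + (1) + (1) + (1)] = 9/9 = 1.
(Exp terms are combined using exp(i*s)*conj(exp(i*t)) = exp(i*(s-t)), and sums of them are collapsed using the identity that for every m > 1 the m distinct m-th roots of unity sum to 0, e.g. 1 + exp(2*I*pi/3) + exp(-2*I*pi/3) = 0.)
A character is irreducible iff <chi, chi> = 1, so this representation is irreducible.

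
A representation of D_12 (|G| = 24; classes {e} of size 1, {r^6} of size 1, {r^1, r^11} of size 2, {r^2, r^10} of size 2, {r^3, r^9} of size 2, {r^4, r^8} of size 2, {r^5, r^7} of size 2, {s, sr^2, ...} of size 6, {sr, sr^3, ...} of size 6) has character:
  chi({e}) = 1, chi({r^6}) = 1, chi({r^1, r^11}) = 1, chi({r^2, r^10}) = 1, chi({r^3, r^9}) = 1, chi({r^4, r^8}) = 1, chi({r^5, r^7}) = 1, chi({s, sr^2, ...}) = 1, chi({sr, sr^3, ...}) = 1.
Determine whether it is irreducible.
Irreducible: <chi, chi> = 1.

<chi, chi> = (1/|G|) sum_C |C| * |chi(C)|^2 = (1/24)[1*|1|^2 + 1*|1|^2 + 2*|1|^2 + 2*|1|^2 + 2*|1|^2 + 2*|1|^2 + 2*|1|^2 + 6*|1|^2 + 6*|1|^2]
  = (1/24)[(1) + (1) + (2) + (2) + (2) + (2) + (2) + (6) + (6)] = 24/24 = 1.
A character is irreducible iff <chi, chi> = 1, so this representation is irreducible.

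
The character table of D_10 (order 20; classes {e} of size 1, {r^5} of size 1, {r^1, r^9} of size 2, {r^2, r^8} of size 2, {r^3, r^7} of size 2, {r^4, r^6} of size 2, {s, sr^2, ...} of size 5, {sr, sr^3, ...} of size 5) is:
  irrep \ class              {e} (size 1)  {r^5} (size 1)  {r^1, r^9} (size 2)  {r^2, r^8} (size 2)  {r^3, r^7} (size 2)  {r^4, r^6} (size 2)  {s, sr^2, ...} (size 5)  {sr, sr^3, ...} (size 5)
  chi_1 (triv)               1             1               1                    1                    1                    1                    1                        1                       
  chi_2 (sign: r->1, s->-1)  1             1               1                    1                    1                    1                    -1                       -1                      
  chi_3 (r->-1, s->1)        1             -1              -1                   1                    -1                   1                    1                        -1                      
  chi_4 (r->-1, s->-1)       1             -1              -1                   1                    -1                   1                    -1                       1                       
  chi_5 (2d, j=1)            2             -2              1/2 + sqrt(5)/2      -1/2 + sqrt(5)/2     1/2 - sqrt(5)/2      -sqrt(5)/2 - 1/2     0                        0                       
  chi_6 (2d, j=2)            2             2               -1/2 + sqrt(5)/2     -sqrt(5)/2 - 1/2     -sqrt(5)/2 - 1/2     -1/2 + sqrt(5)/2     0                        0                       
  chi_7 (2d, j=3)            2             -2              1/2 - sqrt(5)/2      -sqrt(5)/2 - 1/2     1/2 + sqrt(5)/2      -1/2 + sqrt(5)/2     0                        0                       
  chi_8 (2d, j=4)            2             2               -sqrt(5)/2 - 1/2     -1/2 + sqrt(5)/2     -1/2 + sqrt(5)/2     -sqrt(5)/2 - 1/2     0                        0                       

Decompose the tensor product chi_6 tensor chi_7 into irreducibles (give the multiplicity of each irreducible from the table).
chi_6 tensor chi_7 = chi_3 + chi_4 + chi_5 (all other irreducibles have multiplicity 0).

Solution. The character of a tensor product is the pointwise product (chi_6 * chi_7)(C) = chi_6(C) * chi_7(C):
  {e}: (2)*(2), {r^5}: (2)*(-2), {r^1, r^9}: (-1/2 + sqrt(5)/2)*(1/2 - sqrt(5)/2), {r^2, r^8}: (-sqrt(5)/2 - 1/2)*(-sqrt(5)/2 - 1/2), {r^3, r^7}: (-sqrt(5)/2 - 1/2)*(1/2 + sqrt(5)/2), {r^4, r^6}: (-1/2 + sqrt(5)/2)*(-1/2 + sqrt(5)/2), {s, sr^2, ...}: (0)*(0), {sr, sr^3, ...}: (0)*(0)
so (chi_6 * chi_7) takes values
  {e} -> 4, {r^5} -> -4, {r^1, r^9} -> -3/2 + sqrt(5)/2, {r^2, r^8} -> sqrt(5)/2 + 3/2, {r^3, r^7} -> -3/2 - sqrt(5)/2, {r^4, r^6} -> 3/2 - sqrt(5)/2, {s, sr^2, ...} -> 0, {sr, sr^3, ...} -> 0.
Now take the inner product of this character with each irreducible chi from the table, <chi_6*chi_7, chi> = (1/20) sum_C |C| (chi_6*chi_7)(C) conj(chi(C)):
  <chi_6*chi_7, chi_1> = (1/20)[1*(4)*conj(1) + 1*(-4)*conj(1) + 2*(-3/2 + sqrt(5)/2)*conj(1) + 2*(sqrt(5)/2 + 3/2)*conj(1) + 2*(-3/2 - sqrt(5)/2)*conj(1) + 2*(3/2 - sqrt(5)/2)*conj(1) + 5*(0)*conj(1) + 5*(0)*conj(1)]
      = (1/20)[(4) + (-4) + (-3 + sqrt(5)) + (sqrt(5) + 3) + (-3 - sqrt(5)) + (3 - sqrt(5)) + (0) + (0)] = 0/20 = 0
  <chi_6*chi_7, chi_2> = (1/20)[1*(4)*conj(1) + 1*(-4)*conj(1) + 2*(-3/2 + sqrt(5)/2)*conj(1) + 2*(sqrt(5)/2 + 3/2)*conj(1) + 2*(-3/2 - sqrt(5)/2)*conj(1) + 2*(3/2 - sqrt(5)/2)*conj(1) + 5*(0)*conj(-1) + 5*(0)*conj(-1)]
      = (1/20)[(4) + (-4) + (-3 + sqrt(5)) + (sqrt(5) + 3) + (-3 - sqrt(5)) + (3 - sqrt(5)) + (0) + (0)] = 0/20 = 0
  <chi_6*chi_7, chi_3> = (1/20)[1*(4)*conj(1) + 1*(-4)*conj(-1) + 2*(-3/2 + sqrt(5)/2)*conj(-1) + 2*(sqrt(5)/2 + 3/2)*conj(1) + 2*(-3/2 - sqrt(5)/2)*conj(-1) + 2*(3/2 - sqrt(5)/2)*conj(1) + 5*(0)*conj(1) + 5*(0)*conj(-1)]
      = (1/20)[(4) + (4) + (3 - sqrt(5)) + (sqrt(5) + 3) + (sqrt(5) + 3) + (3 - sqrt(5)) + (0) + (0)] = 20/20 = 1
  <chi_6*chi_7, chi_4> = (1/20)[1*(4)*conj(1) + 1*(-4)*conj(-1) + 2*(-3/2 + sqrt(5)/2)*conj(-1) + 2*(sqrt(5)/2 + 3/2)*conj(1) + 2*(-3/2 - sqrt(5)/2)*conj(-1) + 2*(3/2 - sqrt(5)/2)*conj(1) + 5*(0)*conj(-1) + 5*(0)*conj(1)]
      = (1/20)[(4) + (4) + (3 - sqrt(5)) + (sqrt(5) + 3) + (sqrt(5) + 3) + (3 - sqrt(5)) + (0) + (0)] = 20/20 = 1
  <chi_6*chi_7, chi_5> = (1/20)[1*(4)*conj(2) + 1*(-4)*conj(-2) + 2*(-3/2 + sqrt(5)/2)*conj(1/2 + sqrt(5)/2) + 2*(sqrt(5)/2 + 3/2)*conj(-1/2 + sqrt(5)/2) + 2*(-3/2 - sqrt(5)/2)*conj(1/2 - sqrt(5)/2) + 2*(3/2 - sqrt(5)/2)*conj(-sqrt(5)/2 - 1/2) + 5*(0)*conj(0) + 5*(0)*conj(0)]
      = (1/20)[(8) + (8) + (1 - sqrt(5)) + (1 + sqrt(5)) + (1 + sqrt(5)) + (1 - sqrt(5)) + (0) + (0)] = 20/20 = 1
  <chi_6*chi_7, chi_6> = (1/20)[1*(4)*conj(2) + 1*(-4)*conj(2) + 2*(-3/2 + sqrt(5)/2)*conj(-1/2 + sqrt(5)/2) + 2*(sqrt(5)/2 + 3/2)*conj(-sqrt(5)/2 - 1/2) + 2*(-3/2 - sqrt(5)/2)*conj(-sqrt(5)/2 - 1/2) + 2*(3/2 - sqrt(5)/2)*conj(-1/2 + sqrt(5)/2) + 5*(0)*conj(0) + 5*(0)*conj(0)]
      = (1/20)[(8) + (-8) + (4 - 2*sqrt(5)) + (-2*sqrt(5) - 4) + (4 + 2*sqrt(5)) + (-4 + 2*sqrt(5)) + (0) + (0)] = 0/20 = 0
  <chi_6*chi_7, chi_7> = (1/20)[1*(4)*conj(2) + 1*(-4)*conj(-2) + 2*(-3/2 + sqrt(5)/2)*conj(1/2 - sqrt(5)/2) + 2*(sqrt(5)/2 + 3/2)*conj(-sqrt(5)/2 - 1/2) + 2*(-3/2 - sqrt(5)/2)*conj(1/2 + sqrt(5)/2) + 2*(3/2 - sqrt(5)/2)*conj(-1/2 + sqrt(5)/2) + 5*(0)*conj(0) + 5*(0)*conj(0)]
      = (1/20)[(8) + (8) + (-4 + 2*sqrt(5)) + (-2*sqrt(5) - 4) + (-2*sqrt(5) - 4) + (-4 + 2*sqrt(5)) + (0) + (0)] = 0/20 = 0
  <chi_6*chi_7, chi_8> = (1/20)[1*(4)*conj(2) + 1*(-4)*conj(2) + 2*(-3/2 + sqrt(5)/2)*conj(-sqrt(5)/2 - 1/2) + 2*(sqrt(5)/2 + 3/2)*conj(-1/2 + sqrt(5)/2) + 2*(-3/2 - sqrt(5)/2)*conj(-1/2 + sqrt(5)/2) + 2*(3/2 - sqrt(5)/2)*conj(-sqrt(5)/2 - 1/2) + 5*(0)*conj(0) + 5*(0)*conj(0)]
      = (1/20)[(8) + (-8) + (-1 + sqrt(5)) + (1 + sqrt(5)) + (-sqrt(5) - 1) + (1 - sqrt(5)) + (0) + (0)] = 0/20 = 0
Hence the multiplicities are chi_3: 1, chi_4: 1, chi_5: 1. Dimension check: dim(chi_6)*dim(chi_7) = 2*2 = 4 and sum (mult * dim) = 1*1 + 1*1 + 1*2 = 4.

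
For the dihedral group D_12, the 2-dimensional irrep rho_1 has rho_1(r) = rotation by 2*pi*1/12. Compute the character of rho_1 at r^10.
chi_{rho_1}(r^10) = 2*cos(2*pi*1*10/12) = 1

Justification: rho_1(r^10) is rotation by angle 2*pi*1*10/12, whose trace is 2*cos(2*pi*1*10/12) = 1.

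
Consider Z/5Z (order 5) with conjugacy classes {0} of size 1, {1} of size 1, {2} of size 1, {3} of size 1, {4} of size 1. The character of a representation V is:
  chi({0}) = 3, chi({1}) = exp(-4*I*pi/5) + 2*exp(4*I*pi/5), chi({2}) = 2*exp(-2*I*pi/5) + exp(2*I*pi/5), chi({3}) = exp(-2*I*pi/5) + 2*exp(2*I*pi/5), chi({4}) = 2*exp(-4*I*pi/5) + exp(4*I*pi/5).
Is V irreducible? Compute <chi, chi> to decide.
Not irreducible (reducible): <chi, chi> = 5 > 1.

Derivation: <chi, chi> = (1/|G|) sum_C |C| * |chi(C)|^2 = (1/5)[1*|3|^2 + 1*|exp(-4*I*pi/5) + 2*exp(4*I*pi/5)|^2 + 1*|2*exp(-2*I*pi/5) + exp(2*I*pi/5)|^2 + 1*|exp(-2*I*pi/5) + 2*exp(2*I*pi/5)|^2 + 1*|2*exp(-4*I*pi/5) + exp(4*I*pi/5)|^2]
  = (1/5)[(9) + (5 + 2*exp(-2*I*pi/5) + 2*exp(2*I*pi/5)) + (5 + 2*exp(-4*I*pi/5) + 2*exp(4*I*pi/5)) + (5 + 2*exp(-4*I*pi/5) + 2*exp(4*I*pi/5)) + (5 + 2*exp(-2*I*pi/5) + 2*exp(2*I*pi/5))] = 25/5 = 5.
(Exp terms are combined using exp(i*s)*conj(exp(i*t)) = exp(i*(s-t)), and sums of them are collapsed using the identity that for every m > 1 the m distinct m-th roots of unity sum to 0, e.g. 1 + exp(2*I*pi/3) + exp(-2*I*pi/3) = 0.)
A character is irreducible iff <chi, chi> = 1, so this representation is reducible.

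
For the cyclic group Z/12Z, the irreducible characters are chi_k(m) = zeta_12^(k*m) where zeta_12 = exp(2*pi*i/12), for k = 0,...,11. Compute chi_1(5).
chi_1(5) = zeta_12^5 = exp(5*I*pi/6)

Solution. chi_1(5) = zeta_12^(1*5) = zeta_12^5. Since zeta_12^12 = 1, this equals zeta_12^5 = exp(2*pi*i*5/12) = exp(5*I*pi/6).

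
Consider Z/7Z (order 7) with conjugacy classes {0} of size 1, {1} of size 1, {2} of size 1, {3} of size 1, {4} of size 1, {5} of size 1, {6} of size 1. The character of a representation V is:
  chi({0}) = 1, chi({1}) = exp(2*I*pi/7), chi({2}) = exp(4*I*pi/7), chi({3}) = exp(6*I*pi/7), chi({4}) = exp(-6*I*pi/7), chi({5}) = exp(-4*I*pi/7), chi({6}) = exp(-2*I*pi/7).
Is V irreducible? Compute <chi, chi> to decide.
Irreducible: <chi, chi> = 1.

Explanation: <chi, chi> = (1/|G|) sum_C |C| * |chi(C)|^2 = (1/7)[1*|1|^2 + 1*|exp(2*I*pi/7)|^2 + 1*|exp(4*I*pi/7)|^2 + 1*|exp(6*I*pi/7)|^2 + 1*|exp(-6*I*pi/7)|^2 + 1*|exp(-4*I*pi/7)|^2 + 1*|exp(-2*I*pi/7)|^2]
  = (1/7)[(1) + (1) + (1) + (1) + (1) + (1) + (1)] = 7/7 = 1.
(Exp terms are combined using exp(i*s)*conj(exp(i*t)) = exp(i*(s-t)), and sums of them are collapsed using the identity that for every m > 1 the m distinct m-th roots of unity sum to 0, e.g. 1 + exp(2*I*pi/3) + exp(-2*I*pi/3) = 0.)
A character is irreducible iff <chi, chi> = 1, so this representation is irreducible.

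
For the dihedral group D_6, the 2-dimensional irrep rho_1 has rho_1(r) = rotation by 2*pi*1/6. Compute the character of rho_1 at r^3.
chi_{rho_1}(r^3) = 2*cos(2*pi*1*3/6) = -2

Solution. rho_1(r^3) is rotation by angle 2*pi*1*3/6, whose trace is 2*cos(2*pi*1*3/6) = -2.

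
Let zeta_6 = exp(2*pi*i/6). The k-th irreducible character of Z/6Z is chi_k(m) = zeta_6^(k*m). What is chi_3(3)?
chi_3(3) = zeta_6^9 = -1

Solution. chi_3(3) = zeta_6^(3*3) = zeta_6^9. Since zeta_6^6 = 1, this equals zeta_6^3 = exp(2*pi*i*3/6) = -1.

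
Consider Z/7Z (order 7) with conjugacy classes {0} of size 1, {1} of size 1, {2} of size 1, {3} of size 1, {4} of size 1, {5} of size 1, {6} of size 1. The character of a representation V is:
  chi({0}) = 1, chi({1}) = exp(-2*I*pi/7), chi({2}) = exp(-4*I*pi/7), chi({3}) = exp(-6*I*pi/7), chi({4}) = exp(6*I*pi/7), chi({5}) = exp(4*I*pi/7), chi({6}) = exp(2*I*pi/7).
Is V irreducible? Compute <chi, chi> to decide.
Irreducible: <chi, chi> = 1.

Derivation: <chi, chi> = (1/|G|) sum_C |C| * |chi(C)|^2 = (1/7)[1*|1|^2 + 1*|exp(-2*I*pi/7)|^2 + 1*|exp(-4*I*pi/7)|^2 + 1*|exp(-6*I*pi/7)|^2 + 1*|exp(6*I*pi/7)|^2 + 1*|exp(4*I*pi/7)|^2 + 1*|exp(2*I*pi/7)|^2]
  = (1/7)[(1) + (1) + (1) + (1) + (1) + (1) + (1)] = 7/7 = 1.
(Exp terms are combined using exp(i*s)*conj(exp(i*t)) = exp(i*(s-t)), and sums of them are collapsed using the identity that for every m > 1 the m distinct m-th roots of unity sum to 0, e.g. 1 + exp(2*I*pi/3) + exp(-2*I*pi/3) = 0.)
A character is irreducible iff <chi, chi> = 1, so this representation is irreducible.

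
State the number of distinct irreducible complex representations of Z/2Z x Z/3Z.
6

Explanation: The number of irreducible complex representations of a finite group equals its number of conjugacy classes. Z/2Z x Z/3Z is abelian of order 6, so every element is its own conjugacy class: 6 classes, so Z/2Z x Z/3Z (order 6) has exactly 6 irreducible complex representations.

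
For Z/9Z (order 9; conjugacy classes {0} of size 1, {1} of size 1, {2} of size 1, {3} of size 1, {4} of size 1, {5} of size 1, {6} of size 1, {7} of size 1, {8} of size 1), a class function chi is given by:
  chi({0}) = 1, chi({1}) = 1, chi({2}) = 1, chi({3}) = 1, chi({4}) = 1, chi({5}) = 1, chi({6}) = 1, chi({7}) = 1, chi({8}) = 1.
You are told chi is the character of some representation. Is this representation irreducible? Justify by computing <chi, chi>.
Irreducible: <chi, chi> = 1.

Derivation: <chi, chi> = (1/|G|) sum_C |C| * |chi(C)|^2 = (1/9)[1*|1|^2 + 1*|1|^2 + 1*|1|^2 + 1*|1|^2 + 1*|1|^2 + 1*|1|^2 + 1*|1|^2 + 1*|1|^2 + 1*|1|^2]
  = (1/9)[(1) + (1) + (1) + (1) + (1) + (1) + (1) + (1) + (1)] = 9/9 = 1.
(Exp terms are combined using exp(i*s)*conj(exp(i*t)) = exp(i*(s-t)), and sums of them are collapsed using the identity that for every m > 1 the m distinct m-th roots of unity sum to 0, e.g. 1 + exp(2*I*pi/3) + exp(-2*I*pi/3) = 0.)
A character is irreducible iff <chi, chi> = 1, so this representation is irreducible.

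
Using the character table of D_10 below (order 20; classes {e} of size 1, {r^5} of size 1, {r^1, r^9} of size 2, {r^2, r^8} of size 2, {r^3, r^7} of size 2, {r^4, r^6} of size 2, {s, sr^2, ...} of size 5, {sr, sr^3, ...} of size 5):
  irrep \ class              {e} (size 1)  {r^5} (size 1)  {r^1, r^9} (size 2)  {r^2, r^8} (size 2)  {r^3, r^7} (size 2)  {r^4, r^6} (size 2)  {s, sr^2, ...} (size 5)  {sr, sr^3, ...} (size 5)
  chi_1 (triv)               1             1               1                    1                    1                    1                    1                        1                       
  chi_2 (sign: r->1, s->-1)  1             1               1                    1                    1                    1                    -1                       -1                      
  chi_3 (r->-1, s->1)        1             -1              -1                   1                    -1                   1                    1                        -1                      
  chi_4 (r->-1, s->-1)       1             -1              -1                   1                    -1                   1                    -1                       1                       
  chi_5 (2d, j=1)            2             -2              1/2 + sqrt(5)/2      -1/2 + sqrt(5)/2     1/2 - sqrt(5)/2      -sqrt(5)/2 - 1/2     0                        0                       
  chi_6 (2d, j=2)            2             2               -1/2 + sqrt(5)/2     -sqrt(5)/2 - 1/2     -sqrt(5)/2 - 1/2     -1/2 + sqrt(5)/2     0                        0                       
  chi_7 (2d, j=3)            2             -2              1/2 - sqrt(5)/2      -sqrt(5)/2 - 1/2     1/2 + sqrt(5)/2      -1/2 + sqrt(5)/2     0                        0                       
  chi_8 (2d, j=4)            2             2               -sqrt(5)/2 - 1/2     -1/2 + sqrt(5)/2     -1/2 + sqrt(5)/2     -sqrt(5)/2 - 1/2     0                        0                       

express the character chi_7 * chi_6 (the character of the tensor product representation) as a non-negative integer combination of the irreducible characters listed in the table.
chi_7 tensor chi_6 = chi_3 + chi_4 + chi_5 (all other irreducibles have multiplicity 0).

Details: The character of a tensor product is the pointwise product (chi_7 * chi_6)(C) = chi_7(C) * chi_6(C):
  {e}: (2)*(2), {r^5}: (-2)*(2), {r^1, r^9}: (1/2 - sqrt(5)/2)*(-1/2 + sqrt(5)/2), {r^2, r^8}: (-sqrt(5)/2 - 1/2)*(-sqrt(5)/2 - 1/2), {r^3, r^7}: (1/2 + sqrt(5)/2)*(-sqrt(5)/2 - 1/2), {r^4, r^6}: (-1/2 + sqrt(5)/2)*(-1/2 + sqrt(5)/2), {s, sr^2, ...}: (0)*(0), {sr, sr^3, ...}: (0)*(0)
so (chi_7 * chi_6) takes values
  {e} -> 4, {r^5} -> -4, {r^1, r^9} -> -3/2 + sqrt(5)/2, {r^2, r^8} -> sqrt(5)/2 + 3/2, {r^3, r^7} -> -3/2 - sqrt(5)/2, {r^4, r^6} -> 3/2 - sqrt(5)/2, {s, sr^2, ...} -> 0, {sr, sr^3, ...} -> 0.
Now take the inner product of this character with each irreducible chi from the table, <chi_7*chi_6, chi> = (1/20) sum_C |C| (chi_7*chi_6)(C) conj(chi(C)):
  <chi_7*chi_6, chi_1> = (1/20)[1*(4)*conj(1) + 1*(-4)*conj(1) + 2*(-3/2 + sqrt(5)/2)*conj(1) + 2*(sqrt(5)/2 + 3/2)*conj(1) + 2*(-3/2 - sqrt(5)/2)*conj(1) + 2*(3/2 - sqrt(5)/2)*conj(1) + 5*(0)*conj(1) + 5*(0)*conj(1)]
      = (1/20)[(4) + (-4) + (-3 + sqrt(5)) + (sqrt(5) + 3) + (-3 - sqrt(5)) + (3 - sqrt(5)) + (0) + (0)] = 0/20 = 0
  <chi_7*chi_6, chi_2> = (1/20)[1*(4)*conj(1) + 1*(-4)*conj(1) + 2*(-3/2 + sqrt(5)/2)*conj(1) + 2*(sqrt(5)/2 + 3/2)*conj(1) + 2*(-3/2 - sqrt(5)/2)*conj(1) + 2*(3/2 - sqrt(5)/2)*conj(1) + 5*(0)*conj(-1) + 5*(0)*conj(-1)]
      = (1/20)[(4) + (-4) + (-3 + sqrt(5)) + (sqrt(5) + 3) + (-3 - sqrt(5)) + (3 - sqrt(5)) + (0) + (0)] = 0/20 = 0
  <chi_7*chi_6, chi_3> = (1/20)[1*(4)*conj(1) + 1*(-4)*conj(-1) + 2*(-3/2 + sqrt(5)/2)*conj(-1) + 2*(sqrt(5)/2 + 3/2)*conj(1) + 2*(-3/2 - sqrt(5)/2)*conj(-1) + 2*(3/2 - sqrt(5)/2)*conj(1) + 5*(0)*conj(1) + 5*(0)*conj(-1)]
      = (1/20)[(4) + (4) + (3 - sqrt(5)) + (sqrt(5) + 3) + (sqrt(5) + 3) + (3 - sqrt(5)) + (0) + (0)] = 20/20 = 1
  <chi_7*chi_6, chi_4> = (1/20)[1*(4)*conj(1) + 1*(-4)*conj(-1) + 2*(-3/2 + sqrt(5)/2)*conj(-1) + 2*(sqrt(5)/2 + 3/2)*conj(1) + 2*(-3/2 - sqrt(5)/2)*conj(-1) + 2*(3/2 - sqrt(5)/2)*conj(1) + 5*(0)*conj(-1) + 5*(0)*conj(1)]
      = (1/20)[(4) + (4) + (3 - sqrt(5)) + (sqrt(5) + 3) + (sqrt(5) + 3) + (3 - sqrt(5)) + (0) + (0)] = 20/20 = 1
  <chi_7*chi_6, chi_5> = (1/20)[1*(4)*conj(2) + 1*(-4)*conj(-2) + 2*(-3/2 + sqrt(5)/2)*conj(1/2 + sqrt(5)/2) + 2*(sqrt(5)/2 + 3/2)*conj(-1/2 + sqrt(5)/2) + 2*(-3/2 - sqrt(5)/2)*conj(1/2 - sqrt(5)/2) + 2*(3/2 - sqrt(5)/2)*conj(-sqrt(5)/2 - 1/2) + 5*(0)*conj(0) + 5*(0)*conj(0)]
      = (1/20)[(8) + (8) + (1 - sqrt(5)) + (1 + sqrt(5)) + (1 + sqrt(5)) + (1 - sqrt(5)) + (0) + (0)] = 20/20 = 1
  <chi_7*chi_6, chi_6> = (1/20)[1*(4)*conj(2) + 1*(-4)*conj(2) + 2*(-3/2 + sqrt(5)/2)*conj(-1/2 + sqrt(5)/2) + 2*(sqrt(5)/2 + 3/2)*conj(-sqrt(5)/2 - 1/2) + 2*(-3/2 - sqrt(5)/2)*conj(-sqrt(5)/2 - 1/2) + 2*(3/2 - sqrt(5)/2)*conj(-1/2 + sqrt(5)/2) + 5*(0)*conj(0) + 5*(0)*conj(0)]
      = (1/20)[(8) + (-8) + (4 - 2*sqrt(5)) + (-2*sqrt(5) - 4) + (4 + 2*sqrt(5)) + (-4 + 2*sqrt(5)) + (0) + (0)] = 0/20 = 0
  <chi_7*chi_6, chi_7> = (1/20)[1*(4)*conj(2) + 1*(-4)*conj(-2) + 2*(-3/2 + sqrt(5)/2)*conj(1/2 - sqrt(5)/2) + 2*(sqrt(5)/2 + 3/2)*conj(-sqrt(5)/2 - 1/2) + 2*(-3/2 - sqrt(5)/2)*conj(1/2 + sqrt(5)/2) + 2*(3/2 - sqrt(5)/2)*conj(-1/2 + sqrt(5)/2) + 5*(0)*conj(0) + 5*(0)*conj(0)]
      = (1/20)[(8) + (8) + (-4 + 2*sqrt(5)) + (-2*sqrt(5) - 4) + (-2*sqrt(5) - 4) + (-4 + 2*sqrt(5)) + (0) + (0)] = 0/20 = 0
  <chi_7*chi_6, chi_8> = (1/20)[1*(4)*conj(2) + 1*(-4)*conj(2) + 2*(-3/2 + sqrt(5)/2)*conj(-sqrt(5)/2 - 1/2) + 2*(sqrt(5)/2 + 3/2)*conj(-1/2 + sqrt(5)/2) + 2*(-3/2 - sqrt(5)/2)*conj(-1/2 + sqrt(5)/2) + 2*(3/2 - sqrt(5)/2)*conj(-sqrt(5)/2 - 1/2) + 5*(0)*conj(0) + 5*(0)*conj(0)]
      = (1/20)[(8) + (-8) + (-1 + sqrt(5)) + (1 + sqrt(5)) + (-sqrt(5) - 1) + (1 - sqrt(5)) + (0) + (0)] = 0/20 = 0
Hence the multiplicities are chi_3: 1, chi_4: 1, chi_5: 1. Dimension check: dim(chi_7)*dim(chi_6) = 2*2 = 4 and sum (mult * dim) = 1*1 + 1*1 + 1*2 = 4.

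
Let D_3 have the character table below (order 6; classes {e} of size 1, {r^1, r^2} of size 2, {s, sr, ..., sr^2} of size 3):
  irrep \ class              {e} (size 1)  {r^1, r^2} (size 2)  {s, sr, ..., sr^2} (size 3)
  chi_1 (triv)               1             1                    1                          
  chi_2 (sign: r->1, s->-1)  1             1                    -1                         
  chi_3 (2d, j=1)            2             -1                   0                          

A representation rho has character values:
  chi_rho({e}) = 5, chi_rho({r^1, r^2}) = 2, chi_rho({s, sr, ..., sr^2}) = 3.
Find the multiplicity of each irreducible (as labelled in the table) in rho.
Multiplicities: chi_1: 3, chi_2: 0, chi_3: 1.

Solution. Use <chi_rho, chi> = (1/|G|) sum_C |C| * chi_rho(C) * conj(chi(C)) with |G| = 6 for each irreducible chi in the table:
  <chi_rho, chi_1> = (1/6)[1*(5)*conj(1) + 2*(2)*conj(1) + 3*(3)*conj(1)]
      = (1/6)[(5) + (4) + (9)] = 18/6 = 3
  <chi_rho, chi_2> = (1/6)[1*(5)*conj(1) + 2*(2)*conj(1) + 3*(3)*conj(-1)]
      = (1/6)[(5) + (4) + (-9)] = 0/6 = 0
  <chi_rho, chi_3> = (1/6)[1*(5)*conj(2) + 2*(2)*conj(-1) + 3*(3)*conj(0)]
      = (1/6)[(10) + (-4) + (0)] = 6/6 = 1
Dimension check: dim(rho) = sum (mult * dim) = 3*1 + 0*1 + 1*2 = 5 = chi_rho(e) = 5.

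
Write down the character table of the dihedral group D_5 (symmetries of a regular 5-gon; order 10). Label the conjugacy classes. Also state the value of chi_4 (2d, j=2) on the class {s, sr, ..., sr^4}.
Conjugacy classes: {e} of size 1, {r^1, r^4} of size 2, {r^2, r^3} of size 2, {s, sr, ..., sr^4} of size 5.
Character table:
  irrep \ class              {e} (size 1)  {r^1, r^4} (size 2)  {r^2, r^3} (size 2)  {s, sr, ..., sr^4} (size 5)
  chi_1 (triv)               1             1                    1                    1                          
  chi_2 (sign: r->1, s->-1)  1             1                    1                    -1                         
  chi_3 (2d, j=1)            2             -1/2 + sqrt(5)/2     -sqrt(5)/2 - 1/2     0                          
  chi_4 (2d, j=2)            2             -sqrt(5)/2 - 1/2     -1/2 + sqrt(5)/2     0                          

Spot check: chi_4 (2d, j=2) on {s, sr, ..., sr^4} = 0.

Solution. D_5 has order 2*5 = 10 with 4 conjugacy classes, hence 4 irreducibles. Sum of squared dims 1 + 1 + 4 + 4 = 10 = |G|. Linear characters come from the abelianisation; the 2-dimensional irreps have character r^k -> 2*cos(2*pi*j*k/5), reflections -> 0.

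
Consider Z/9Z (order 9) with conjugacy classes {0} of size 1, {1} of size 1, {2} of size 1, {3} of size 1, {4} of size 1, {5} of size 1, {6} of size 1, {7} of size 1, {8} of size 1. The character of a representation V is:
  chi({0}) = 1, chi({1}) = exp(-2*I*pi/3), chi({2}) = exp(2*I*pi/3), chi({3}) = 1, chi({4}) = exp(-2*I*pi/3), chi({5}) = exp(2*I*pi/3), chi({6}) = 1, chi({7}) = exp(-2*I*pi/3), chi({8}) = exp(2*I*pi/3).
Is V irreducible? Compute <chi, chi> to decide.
Irreducible: <chi, chi> = 1.

<chi, chi> = (1/|G|) sum_C |C| * |chi(C)|^2 = (1/9)[1*|1|^2 + 1*|exp(-2*I*pi/3)|^2 + 1*|exp(2*I*pi/3)|^2 + 1*|1|^2 + 1*|exp(-2*I*pi/3)|^2 + 1*|exp(2*I*pi/3)|^2 + 1*|1|^2 + 1*|exp(-2*I*pi/3)|^2 + 1*|exp(2*I*pi/3)|^2]
  = (1/9)[(1) + (1) + (1) + (1) + (1) + (1) + (1) + (1) + (1)] = 9/9 = 1.
(Exp terms are combined using exp(i*s)*conj(exp(i*t)) = exp(i*(s-t)), and sums of them are collapsed using the identity that for every m > 1 the m distinct m-th roots of unity sum to 0, e.g. 1 + exp(2*I*pi/3) + exp(-2*I*pi/3) = 0.)
A character is irreducible iff <chi, chi> = 1, so this representation is irreducible.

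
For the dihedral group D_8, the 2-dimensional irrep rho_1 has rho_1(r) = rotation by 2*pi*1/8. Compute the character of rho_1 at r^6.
chi_{rho_1}(r^6) = 2*cos(2*pi*1*6/8) = 0

Argument: rho_1(r^6) is rotation by angle 2*pi*1*6/8, whose trace is 2*cos(2*pi*1*6/8) = 0.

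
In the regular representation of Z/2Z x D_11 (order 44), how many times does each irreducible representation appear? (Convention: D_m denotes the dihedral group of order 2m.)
Each irreducible V_i of dimension d_i appears with multiplicity d_i, i.e. rho_reg = (direct sum over all irreducibles V_i) d_i V_i. The irreducible dimensions for Z/2Z x D_11 are 1, 1, 1, 1, 2, 2, 2, 2, 2, 2, 2, 2, 2, 2: 4 irreducibles of dimension 1, each with multiplicity 1; 10 irreducibles of dimension 2, each with multiplicity 2. Total dimension 4*1*1 + 10*2*2 = 44 = |G|.

Working: General theorem: in the regular representation of a finite group G, each irreducible appears with multiplicity equal to its dimension. Check: dim(rho_reg) = sum d_i^2 = 1 + 1 + 1 + 1 + 4 + 4 + 4 + 4 + 4 + 4 + 4 + 4 + 4 + 4 = 44 = |G|.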